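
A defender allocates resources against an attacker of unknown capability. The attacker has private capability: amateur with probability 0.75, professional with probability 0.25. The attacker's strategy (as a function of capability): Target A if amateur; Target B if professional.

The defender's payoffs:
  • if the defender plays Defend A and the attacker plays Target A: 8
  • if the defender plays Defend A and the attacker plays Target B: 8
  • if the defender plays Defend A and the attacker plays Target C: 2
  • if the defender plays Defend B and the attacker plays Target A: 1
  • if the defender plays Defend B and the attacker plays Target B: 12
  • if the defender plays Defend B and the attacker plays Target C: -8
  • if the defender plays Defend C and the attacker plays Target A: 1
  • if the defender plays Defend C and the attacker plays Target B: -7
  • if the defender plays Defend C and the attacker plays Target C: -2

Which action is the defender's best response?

E[Defend A] = 0.75·(8) + 0.25·(8) = 8
E[Defend B] = 0.75·(1) + 0.25·(12) = 3.75
E[Defend C] = 0.75·(1) + 0.25·(-7) = -1
Best response: Defend A (8 is the largest).

Defend A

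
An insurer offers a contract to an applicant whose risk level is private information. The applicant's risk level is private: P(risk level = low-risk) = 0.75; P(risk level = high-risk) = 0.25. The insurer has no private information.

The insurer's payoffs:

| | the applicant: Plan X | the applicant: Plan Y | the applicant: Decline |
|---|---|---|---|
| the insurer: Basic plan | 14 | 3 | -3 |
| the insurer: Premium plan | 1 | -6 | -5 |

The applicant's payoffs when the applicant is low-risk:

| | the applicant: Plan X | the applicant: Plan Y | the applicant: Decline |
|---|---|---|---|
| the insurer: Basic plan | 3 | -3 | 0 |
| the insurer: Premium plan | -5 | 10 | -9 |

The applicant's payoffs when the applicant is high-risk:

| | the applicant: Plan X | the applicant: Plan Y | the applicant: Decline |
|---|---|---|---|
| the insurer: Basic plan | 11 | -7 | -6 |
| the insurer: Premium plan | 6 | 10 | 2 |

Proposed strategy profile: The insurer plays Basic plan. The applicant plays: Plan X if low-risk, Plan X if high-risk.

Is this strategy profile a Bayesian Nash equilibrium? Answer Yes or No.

Yes

The insurer plays Basic plan: E[Basic plan] = 0.75·(14) + 0.25·(14) = 14; E[Premium plan] = 1. Best-responding. ✓
The applicant (risk level low-risk), facing Basic plan: Plan X gives 3, Plan Y gives -3, Decline gives 0. Proposed Plan X is best. ✓
The applicant (risk level high-risk), facing Basic plan: Plan X gives 11, Plan Y gives -7, Decline gives -6. Proposed Plan X is best. ✓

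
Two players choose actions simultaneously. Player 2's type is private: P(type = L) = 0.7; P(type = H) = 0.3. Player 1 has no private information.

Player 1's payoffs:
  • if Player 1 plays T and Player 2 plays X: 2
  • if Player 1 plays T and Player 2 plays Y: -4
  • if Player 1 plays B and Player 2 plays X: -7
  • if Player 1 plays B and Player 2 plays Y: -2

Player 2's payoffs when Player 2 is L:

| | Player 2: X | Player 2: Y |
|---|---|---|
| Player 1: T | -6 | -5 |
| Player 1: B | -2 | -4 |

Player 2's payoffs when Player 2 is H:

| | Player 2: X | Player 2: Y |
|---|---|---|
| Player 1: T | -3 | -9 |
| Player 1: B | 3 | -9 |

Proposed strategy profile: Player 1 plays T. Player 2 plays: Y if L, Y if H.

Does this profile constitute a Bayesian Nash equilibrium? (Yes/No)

No

Player 1 plays T: E[T] = 0.7·(-4) + 0.3·(-4) = -4; E[B] = -2. Not best-responding. ✗
Player 2 (type L), facing T: X gives -6, Y gives -5. Proposed Y is best. ✓
Player 2 (type H), facing T: X gives -3, Y gives -9. Proposed Y is not best — profitable deviation exists. ✗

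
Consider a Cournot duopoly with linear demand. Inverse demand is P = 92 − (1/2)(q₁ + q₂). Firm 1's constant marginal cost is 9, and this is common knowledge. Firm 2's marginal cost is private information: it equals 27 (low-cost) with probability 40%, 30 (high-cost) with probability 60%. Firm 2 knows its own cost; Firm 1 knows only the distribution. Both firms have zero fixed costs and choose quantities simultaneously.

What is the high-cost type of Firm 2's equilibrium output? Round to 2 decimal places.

Type-c best response for Firm 2: q₂(c) = (92 − c) − q₁/2.
Firm 1 maximizes expected profit; its first-order condition is 92 − q₁ − (1/2)E[q₂] − 9 = 0.
Substituting E[q₂] and solving: E[c₂] = 28.8, so q₁ = (92 − 2·9 + 28.8)/(3/2) = 68.5333.
q₂(high-cost) = (92 − 30 − (1/2)·68.5333) = 27.7333.

27.73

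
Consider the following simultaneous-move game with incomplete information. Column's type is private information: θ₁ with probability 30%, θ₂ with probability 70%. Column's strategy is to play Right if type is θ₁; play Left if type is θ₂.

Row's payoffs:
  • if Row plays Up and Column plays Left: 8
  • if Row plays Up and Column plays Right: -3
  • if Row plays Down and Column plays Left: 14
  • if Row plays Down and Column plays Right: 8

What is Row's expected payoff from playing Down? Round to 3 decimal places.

12.200

Take the expectation over Column's type, weighting each type's action by its prior probability.
E[Down] = 0.3·8 + 0.7·14 = 2.4 + 9.8 = 12.2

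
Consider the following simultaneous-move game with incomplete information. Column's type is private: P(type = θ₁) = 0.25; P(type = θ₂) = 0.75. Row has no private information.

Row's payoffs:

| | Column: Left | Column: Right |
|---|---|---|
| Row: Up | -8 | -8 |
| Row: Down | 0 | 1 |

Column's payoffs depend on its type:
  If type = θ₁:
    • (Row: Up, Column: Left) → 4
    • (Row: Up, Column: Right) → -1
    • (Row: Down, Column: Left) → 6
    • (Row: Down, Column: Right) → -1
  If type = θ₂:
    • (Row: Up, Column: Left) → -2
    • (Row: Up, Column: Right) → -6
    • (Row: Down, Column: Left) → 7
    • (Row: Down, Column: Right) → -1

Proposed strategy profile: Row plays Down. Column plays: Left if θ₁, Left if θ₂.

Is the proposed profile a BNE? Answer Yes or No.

Yes

Row plays Down: E[Down] = 0.25·(0) + 0.75·(0) = 0; E[Up] = -8. Best-responding. ✓
Column (type θ₁), facing Down: Left gives 6, Right gives -1. Proposed Left is best. ✓
Column (type θ₂), facing Down: Left gives 7, Right gives -1. Proposed Left is best. ✓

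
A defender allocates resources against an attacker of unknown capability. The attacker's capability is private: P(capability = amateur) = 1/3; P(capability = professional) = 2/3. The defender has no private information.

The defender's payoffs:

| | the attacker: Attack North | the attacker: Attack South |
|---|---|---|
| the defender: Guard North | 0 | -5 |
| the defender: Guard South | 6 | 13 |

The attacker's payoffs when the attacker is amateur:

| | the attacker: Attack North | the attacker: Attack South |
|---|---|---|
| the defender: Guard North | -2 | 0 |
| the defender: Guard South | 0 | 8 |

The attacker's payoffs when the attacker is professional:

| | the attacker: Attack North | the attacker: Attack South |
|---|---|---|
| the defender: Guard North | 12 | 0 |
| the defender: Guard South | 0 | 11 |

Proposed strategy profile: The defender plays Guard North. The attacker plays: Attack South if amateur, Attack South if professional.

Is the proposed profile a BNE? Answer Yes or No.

No

A profile is a BNE iff every type of every player is best-responding given beliefs about the other side.
The defender plays Guard North: E[Guard North] = 1/3·(-5) + 2/3·(-5) = -5; E[Guard South] = 13. Not best-responding. ✗
The attacker (capability amateur), facing Guard North: Attack North gives -2, Attack South gives 0. Proposed Attack South is best. ✓
The attacker (capability professional), facing Guard North: Attack North gives 12, Attack South gives 0. Proposed Attack South is not best — profitable deviation exists. ✗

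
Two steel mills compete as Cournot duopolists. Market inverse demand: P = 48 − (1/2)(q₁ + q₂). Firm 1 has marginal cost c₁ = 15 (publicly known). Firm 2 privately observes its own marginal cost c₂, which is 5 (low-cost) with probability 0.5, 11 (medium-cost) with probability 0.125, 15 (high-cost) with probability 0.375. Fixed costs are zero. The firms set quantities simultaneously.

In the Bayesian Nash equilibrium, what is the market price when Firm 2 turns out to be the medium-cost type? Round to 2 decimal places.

Firm 2 with cost c maximizes (48 − (1/2)(q₁+q₂) − c)·q₂, giving q₂(c) = (48 − c − (1/2)q₁).
E[c₂] = 0.5·5 + 0.125·11 + 0.375·15 = 9.5
Firm 1's FOC against E[q₂] yields q₁ = (48 − 2·15 + E[c₂])/(3/2) = (48 − 30 + 9.5)/(3/2) = 18.3333.
q₂(medium-cost) = 27.8333, so P = 48 − (1/2)·(18.3333 + 27.8333) = 24.9167.

24.92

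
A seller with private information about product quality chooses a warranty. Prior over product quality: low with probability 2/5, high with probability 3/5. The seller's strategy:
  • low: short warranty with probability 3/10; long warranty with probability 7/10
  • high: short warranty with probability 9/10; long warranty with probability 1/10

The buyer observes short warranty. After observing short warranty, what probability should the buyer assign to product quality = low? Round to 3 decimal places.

0.182

Apply Bayes' rule using the sender's strategy as the likelihood.
P(short warranty) = (2/5)·(3/10) + (3/5)·(9/10) = 33/50
P(low | short warranty) = ((2/5)·(3/10)) / (33/50) = (3/25) / (33/50) = 2/11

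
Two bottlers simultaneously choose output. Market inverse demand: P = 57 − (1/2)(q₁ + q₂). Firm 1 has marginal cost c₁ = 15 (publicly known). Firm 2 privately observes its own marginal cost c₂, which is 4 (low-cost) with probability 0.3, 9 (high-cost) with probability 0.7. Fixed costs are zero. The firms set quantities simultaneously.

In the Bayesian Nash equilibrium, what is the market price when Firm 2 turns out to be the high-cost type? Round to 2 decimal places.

27.25

Firm 2 with cost c maximizes (57 − (1/2)(q₁+q₂) − c)·q₂, giving q₂(c) = (57 − c − (1/2)q₁).
E[c₂] = 0.3·4 + 0.7·9 = 7.5
Firm 1's FOC against E[q₂] yields q₁ = (57 − 2·15 + E[c₂])/(3/2) = (57 − 30 + 7.5)/(3/2) = 23.
q₂(high-cost) = 36.5, so P = 57 − (1/2)·(23 + 36.5) = 27.25.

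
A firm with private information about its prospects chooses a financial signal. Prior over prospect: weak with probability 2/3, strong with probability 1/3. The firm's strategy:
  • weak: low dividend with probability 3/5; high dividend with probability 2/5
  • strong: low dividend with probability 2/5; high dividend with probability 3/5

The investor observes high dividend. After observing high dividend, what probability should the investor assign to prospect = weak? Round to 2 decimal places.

0.57

P(high dividend) = (2/3)·(2/5) + (1/3)·(3/5) = 7/15
P(weak | high dividend) = ((2/3)·(2/5)) / (7/15) = (4/15) / (7/15) = 4/7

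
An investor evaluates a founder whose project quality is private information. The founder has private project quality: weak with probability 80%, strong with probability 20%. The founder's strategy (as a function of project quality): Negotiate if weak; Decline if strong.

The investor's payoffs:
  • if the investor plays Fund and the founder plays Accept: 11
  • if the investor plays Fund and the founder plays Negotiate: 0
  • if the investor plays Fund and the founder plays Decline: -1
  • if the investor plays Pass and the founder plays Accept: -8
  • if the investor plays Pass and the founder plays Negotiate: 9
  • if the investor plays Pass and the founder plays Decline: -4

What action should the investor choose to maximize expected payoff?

Compute the investor's expected payoff for each action, taking the expectation over the founder's type.
E[Fund] = 0.8·(0) + 0.2·(-1) = -0.2
E[Pass] = 0.8·(9) + 0.2·(-4) = 6.4
Best response: Pass (6.4 is the largest).

Pass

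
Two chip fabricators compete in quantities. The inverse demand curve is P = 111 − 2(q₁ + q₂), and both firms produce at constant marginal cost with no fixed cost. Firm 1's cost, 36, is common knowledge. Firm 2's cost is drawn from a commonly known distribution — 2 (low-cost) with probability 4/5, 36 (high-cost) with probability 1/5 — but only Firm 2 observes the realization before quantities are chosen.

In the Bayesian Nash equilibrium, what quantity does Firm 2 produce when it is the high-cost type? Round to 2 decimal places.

Firm 2 with cost c maximizes (111 − 2(q₁+q₂) − c)·q₂, giving q₂(c) = (111 − c − 2q₁)/4.
E[c₂] = 4/5·2 + 1/5·36 = 8.8
Firm 1's FOC against E[q₂] yields q₁ = (111 − 2·36 + E[c₂])/6 = (111 − 72 + 8.8)/6 = 7.96667.
q₂(high-cost) = (111 − 36 − 2·7.96667)/4 = 14.7667.

14.77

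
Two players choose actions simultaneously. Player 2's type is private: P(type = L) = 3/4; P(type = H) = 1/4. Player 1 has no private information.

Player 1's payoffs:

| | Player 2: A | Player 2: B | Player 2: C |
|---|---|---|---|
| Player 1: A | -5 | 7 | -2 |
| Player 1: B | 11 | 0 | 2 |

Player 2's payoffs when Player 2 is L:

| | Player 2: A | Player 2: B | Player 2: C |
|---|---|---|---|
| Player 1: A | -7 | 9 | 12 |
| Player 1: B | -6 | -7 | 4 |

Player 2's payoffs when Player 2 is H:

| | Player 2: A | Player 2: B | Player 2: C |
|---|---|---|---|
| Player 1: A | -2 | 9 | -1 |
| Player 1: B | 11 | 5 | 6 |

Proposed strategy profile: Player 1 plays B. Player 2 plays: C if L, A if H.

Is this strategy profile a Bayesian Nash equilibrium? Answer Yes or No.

Player 1 plays B: E[B] = 3/4·(2) + 1/4·(11) = 17/4; E[A] = -11/4. Best-responding. ✓
Player 2 (type L), facing B: A gives -6, B gives -7, C gives 4. Proposed C is best. ✓
Player 2 (type H), facing B: A gives 11, B gives 5, C gives 6. Proposed A is best. ✓

Yes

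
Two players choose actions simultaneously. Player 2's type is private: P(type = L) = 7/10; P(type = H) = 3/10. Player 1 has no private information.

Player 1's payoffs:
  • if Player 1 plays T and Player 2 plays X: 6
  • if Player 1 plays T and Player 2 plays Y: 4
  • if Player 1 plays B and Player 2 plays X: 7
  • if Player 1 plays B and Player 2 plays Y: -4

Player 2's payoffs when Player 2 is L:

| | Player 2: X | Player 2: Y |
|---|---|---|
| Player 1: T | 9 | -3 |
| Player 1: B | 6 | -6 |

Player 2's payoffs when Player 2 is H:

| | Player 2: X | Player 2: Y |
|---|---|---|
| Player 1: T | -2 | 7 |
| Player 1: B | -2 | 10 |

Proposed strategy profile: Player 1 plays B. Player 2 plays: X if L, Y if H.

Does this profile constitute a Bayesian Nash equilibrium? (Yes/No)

No

A profile is a BNE iff every type of every player is best-responding given beliefs about the other side.
Player 1 plays B: E[B] = 7/10·(7) + 3/10·(-4) = 37/10; E[T] = 27/5. Not best-responding. ✗
Player 2 (type L), facing B: X gives 6, Y gives -6. Proposed X is best. ✓
Player 2 (type H), facing B: X gives -2, Y gives 10. Proposed Y is best. ✓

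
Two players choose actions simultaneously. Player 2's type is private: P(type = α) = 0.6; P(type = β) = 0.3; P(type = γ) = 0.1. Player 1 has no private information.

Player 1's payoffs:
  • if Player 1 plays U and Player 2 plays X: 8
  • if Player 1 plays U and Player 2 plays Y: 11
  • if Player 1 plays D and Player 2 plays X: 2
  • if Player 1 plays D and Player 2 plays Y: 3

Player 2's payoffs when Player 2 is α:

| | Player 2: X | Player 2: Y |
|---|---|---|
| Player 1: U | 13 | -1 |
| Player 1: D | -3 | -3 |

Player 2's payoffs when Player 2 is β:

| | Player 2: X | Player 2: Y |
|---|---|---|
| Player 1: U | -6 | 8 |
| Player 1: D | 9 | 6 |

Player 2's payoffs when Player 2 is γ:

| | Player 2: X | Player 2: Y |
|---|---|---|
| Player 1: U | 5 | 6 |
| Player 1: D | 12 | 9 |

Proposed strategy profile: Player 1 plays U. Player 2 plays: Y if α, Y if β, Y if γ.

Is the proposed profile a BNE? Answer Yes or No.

No

Player 1 plays U: E[U] = 0.6·(11) + 0.3·(11) + 0.1·(11) = 11; E[D] = 3. Best-responding. ✓
Player 2 (type α), facing U: X gives 13, Y gives -1. Proposed Y is not best — profitable deviation exists. ✗
Player 2 (type β), facing U: X gives -6, Y gives 8. Proposed Y is best. ✓
Player 2 (type γ), facing U: X gives 5, Y gives 6. Proposed Y is best. ✓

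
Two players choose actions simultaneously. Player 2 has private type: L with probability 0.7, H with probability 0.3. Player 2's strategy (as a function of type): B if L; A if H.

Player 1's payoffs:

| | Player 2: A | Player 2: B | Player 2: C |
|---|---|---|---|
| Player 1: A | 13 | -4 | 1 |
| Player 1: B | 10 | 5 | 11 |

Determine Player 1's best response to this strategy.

E[A] = 0.7·(-4) + 0.3·(13) = 1.1
E[B] = 0.7·(5) + 0.3·(10) = 6.5
Best response: B (6.5 is the largest).

B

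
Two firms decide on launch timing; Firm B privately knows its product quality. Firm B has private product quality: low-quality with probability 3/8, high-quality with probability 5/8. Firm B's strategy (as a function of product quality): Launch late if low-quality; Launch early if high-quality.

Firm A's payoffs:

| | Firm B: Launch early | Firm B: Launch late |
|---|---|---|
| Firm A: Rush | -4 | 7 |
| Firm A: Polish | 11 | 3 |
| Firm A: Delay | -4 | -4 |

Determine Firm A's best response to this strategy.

Polish

E[Rush] = 3/8·(7) + 5/8·(-4) = 1/8
E[Polish] = 3/8·(3) + 5/8·(11) = 8
E[Delay] = 3/8·(-4) + 5/8·(-4) = -4
Best response: Polish (8 is the largest).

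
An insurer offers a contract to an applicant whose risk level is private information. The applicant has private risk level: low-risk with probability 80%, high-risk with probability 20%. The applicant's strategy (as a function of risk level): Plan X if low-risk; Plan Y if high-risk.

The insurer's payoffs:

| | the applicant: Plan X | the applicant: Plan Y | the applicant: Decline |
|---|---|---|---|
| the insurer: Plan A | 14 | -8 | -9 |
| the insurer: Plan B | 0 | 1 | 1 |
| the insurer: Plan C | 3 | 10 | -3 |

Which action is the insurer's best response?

Plan A

Compute the insurer's expected payoff for each action, taking the expectation over the applicant's type.
E[Plan A] = 0.8·(14) + 0.2·(-8) = 9.6
E[Plan B] = 0.8·(0) + 0.2·(1) = 0.2
E[Plan C] = 0.8·(3) + 0.2·(10) = 4.4
Best response: Plan A (9.6 is the largest).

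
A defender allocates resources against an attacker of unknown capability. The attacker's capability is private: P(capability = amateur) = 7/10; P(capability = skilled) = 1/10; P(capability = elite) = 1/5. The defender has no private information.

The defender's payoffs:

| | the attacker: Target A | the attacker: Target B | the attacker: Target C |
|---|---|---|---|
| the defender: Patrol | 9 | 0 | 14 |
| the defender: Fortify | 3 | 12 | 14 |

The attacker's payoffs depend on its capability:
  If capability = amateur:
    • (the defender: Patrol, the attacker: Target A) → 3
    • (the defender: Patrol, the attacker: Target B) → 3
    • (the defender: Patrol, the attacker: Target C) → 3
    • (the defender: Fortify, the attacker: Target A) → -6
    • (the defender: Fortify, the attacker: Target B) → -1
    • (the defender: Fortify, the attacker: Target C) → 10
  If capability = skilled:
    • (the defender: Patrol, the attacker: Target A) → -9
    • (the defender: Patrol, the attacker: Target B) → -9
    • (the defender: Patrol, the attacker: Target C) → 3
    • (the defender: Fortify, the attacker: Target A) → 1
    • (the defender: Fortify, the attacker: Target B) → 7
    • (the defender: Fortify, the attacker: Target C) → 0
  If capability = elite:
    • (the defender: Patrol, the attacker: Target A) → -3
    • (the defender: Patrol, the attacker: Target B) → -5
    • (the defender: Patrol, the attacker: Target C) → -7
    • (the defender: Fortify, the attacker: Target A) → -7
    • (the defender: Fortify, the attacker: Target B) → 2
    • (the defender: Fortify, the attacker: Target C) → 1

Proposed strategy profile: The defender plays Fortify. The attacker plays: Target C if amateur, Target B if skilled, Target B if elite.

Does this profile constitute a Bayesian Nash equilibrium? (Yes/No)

The defender plays Fortify: E[Fortify] = 7/10·(14) + 1/10·(12) + 1/5·(12) = 67/5; E[Patrol] = 49/5. Best-responding. ✓
The attacker (capability amateur), facing Fortify: Target A gives -6, Target B gives -1, Target C gives 10. Proposed Target C is best. ✓
The attacker (capability skilled), facing Fortify: Target A gives 1, Target B gives 7, Target C gives 0. Proposed Target B is best. ✓
The attacker (capability elite), facing Fortify: Target A gives -7, Target B gives 2, Target C gives 1. Proposed Target B is best. ✓

Yes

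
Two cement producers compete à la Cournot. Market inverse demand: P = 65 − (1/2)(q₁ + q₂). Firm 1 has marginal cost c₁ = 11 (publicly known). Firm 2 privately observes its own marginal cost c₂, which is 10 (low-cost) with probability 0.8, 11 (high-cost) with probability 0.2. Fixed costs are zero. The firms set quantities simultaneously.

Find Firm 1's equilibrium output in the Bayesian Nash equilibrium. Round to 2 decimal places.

Type-c best response for Firm 2: q₂(c) = (65 − c) − q₁/2.
Firm 1 maximizes expected profit; its first-order condition is 65 − q₁ − (1/2)E[q₂] − 11 = 0.
Substituting E[q₂] and solving: E[c₂] = 10.2, so q₁ = (65 − 2·11 + 10.2)/(3/2) = 35.4667.

35.47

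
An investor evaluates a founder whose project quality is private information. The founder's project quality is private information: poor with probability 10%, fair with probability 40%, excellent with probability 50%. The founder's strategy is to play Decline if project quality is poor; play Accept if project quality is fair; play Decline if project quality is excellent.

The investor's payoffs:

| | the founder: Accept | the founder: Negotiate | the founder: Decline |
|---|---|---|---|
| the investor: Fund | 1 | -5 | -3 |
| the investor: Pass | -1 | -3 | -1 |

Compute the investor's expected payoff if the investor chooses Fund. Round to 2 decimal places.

-1.40

E[Fund] = 0.1·(-3) + 0.4·1 + 0.5·(-3) = (-0.3) + 0.4 + (-1.5) = -1.4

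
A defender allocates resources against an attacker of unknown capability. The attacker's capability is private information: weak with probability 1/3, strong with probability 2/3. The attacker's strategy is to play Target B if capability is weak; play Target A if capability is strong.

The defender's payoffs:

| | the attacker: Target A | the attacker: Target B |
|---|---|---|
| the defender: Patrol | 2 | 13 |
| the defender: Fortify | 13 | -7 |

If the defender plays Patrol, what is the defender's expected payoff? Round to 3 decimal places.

5.667

Take the expectation over the attacker's capability, weighting each type's action by its prior probability.
E[Patrol] = 1/3·13 + 2/3·2 = 13/3 + 4/3 = 17/3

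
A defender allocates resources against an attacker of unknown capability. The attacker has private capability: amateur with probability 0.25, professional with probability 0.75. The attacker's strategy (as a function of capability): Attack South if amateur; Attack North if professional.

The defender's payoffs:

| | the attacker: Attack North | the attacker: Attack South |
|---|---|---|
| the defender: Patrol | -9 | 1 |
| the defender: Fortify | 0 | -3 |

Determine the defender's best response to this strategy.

Fortify

Compute the defender's expected payoff for each action, taking the expectation over the attacker's type.
E[Patrol] = 0.25·(1) + 0.75·(-9) = -6.5
E[Fortify] = 0.25·(-3) + 0.75·(0) = -0.75
Best response: Fortify (-0.75 is the largest).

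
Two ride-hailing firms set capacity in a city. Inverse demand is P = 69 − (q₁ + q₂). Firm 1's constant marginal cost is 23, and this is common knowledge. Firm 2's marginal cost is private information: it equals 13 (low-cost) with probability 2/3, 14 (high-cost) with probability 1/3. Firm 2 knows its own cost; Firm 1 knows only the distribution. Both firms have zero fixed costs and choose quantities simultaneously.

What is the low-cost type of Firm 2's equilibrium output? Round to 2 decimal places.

Firm 2 with cost c maximizes (69 − (q₁+q₂) − c)·q₂, giving q₂(c) = (69 − c − q₁)/2.
E[c₂] = 2/3·13 + 1/3·14 = 13.3333
Firm 1's FOC against E[q₂] yields q₁ = (69 − 2·23 + E[c₂])/3 = (69 − 46 + 13.3333)/3 = 12.1111.
q₂(low-cost) = (69 − 13 − 12.1111)/2 = 21.9444.

21.94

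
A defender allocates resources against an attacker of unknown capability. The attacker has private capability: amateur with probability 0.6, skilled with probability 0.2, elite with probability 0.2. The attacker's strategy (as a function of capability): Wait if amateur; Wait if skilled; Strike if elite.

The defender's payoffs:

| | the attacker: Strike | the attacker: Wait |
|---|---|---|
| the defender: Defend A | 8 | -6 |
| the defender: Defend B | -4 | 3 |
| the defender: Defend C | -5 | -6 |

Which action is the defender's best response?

Compute the defender's expected payoff for each action, taking the expectation over the attacker's type.
E[Defend A] = 0.6·(-6) + 0.2·(-6) + 0.2·(8) = -3.2
E[Defend B] = 0.6·(3) + 0.2·(3) + 0.2·(-4) = 1.6
E[Defend C] = 0.6·(-6) + 0.2·(-6) + 0.2·(-5) = -5.8
Best response: Defend B (1.6 is the largest).

Defend B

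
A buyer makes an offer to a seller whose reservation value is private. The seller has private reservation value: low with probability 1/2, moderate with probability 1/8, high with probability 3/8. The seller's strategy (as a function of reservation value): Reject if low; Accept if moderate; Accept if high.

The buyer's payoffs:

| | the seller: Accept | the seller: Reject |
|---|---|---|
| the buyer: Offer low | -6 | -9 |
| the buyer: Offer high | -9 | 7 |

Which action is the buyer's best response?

Compute the buyer's expected payoff for each action, taking the expectation over the seller's type.
E[Offer low] = 1/2·(-9) + 1/8·(-6) + 3/8·(-6) = -15/2
E[Offer high] = 1/2·(7) + 1/8·(-9) + 3/8·(-9) = -1
Best response: Offer high (-1 is the largest).

Offer high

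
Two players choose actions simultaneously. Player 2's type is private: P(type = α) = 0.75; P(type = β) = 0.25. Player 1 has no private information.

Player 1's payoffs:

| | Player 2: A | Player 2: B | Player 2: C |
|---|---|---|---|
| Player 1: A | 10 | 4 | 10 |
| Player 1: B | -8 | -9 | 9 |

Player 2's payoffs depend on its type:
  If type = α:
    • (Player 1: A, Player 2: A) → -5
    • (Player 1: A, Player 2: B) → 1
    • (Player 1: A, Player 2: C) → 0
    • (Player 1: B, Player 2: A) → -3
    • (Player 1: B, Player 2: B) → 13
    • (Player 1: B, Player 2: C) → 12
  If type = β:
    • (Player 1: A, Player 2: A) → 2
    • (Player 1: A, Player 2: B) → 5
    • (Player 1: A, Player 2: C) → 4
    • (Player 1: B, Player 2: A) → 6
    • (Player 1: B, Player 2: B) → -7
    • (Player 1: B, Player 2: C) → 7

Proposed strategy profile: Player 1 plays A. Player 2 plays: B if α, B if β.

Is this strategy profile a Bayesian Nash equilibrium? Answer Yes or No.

A profile is a BNE iff every type of every player is best-responding given beliefs about the other side.
Player 1 plays A: E[A] = 0.75·(4) + 0.25·(4) = 4; E[B] = -9. Best-responding. ✓
Player 2 (type α), facing A: A gives -5, B gives 1, C gives 0. Proposed B is best. ✓
Player 2 (type β), facing A: A gives 2, B gives 5, C gives 4. Proposed B is best. ✓

Yes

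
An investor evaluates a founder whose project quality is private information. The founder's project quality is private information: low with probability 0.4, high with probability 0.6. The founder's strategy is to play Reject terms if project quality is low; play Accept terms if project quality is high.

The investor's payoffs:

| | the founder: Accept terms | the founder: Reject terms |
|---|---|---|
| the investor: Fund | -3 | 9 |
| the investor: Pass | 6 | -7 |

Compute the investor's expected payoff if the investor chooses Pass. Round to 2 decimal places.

E[Pass] = 0.4·(-7) + 0.6·6 = (-2.8) + 3.6 = 0.8

0.80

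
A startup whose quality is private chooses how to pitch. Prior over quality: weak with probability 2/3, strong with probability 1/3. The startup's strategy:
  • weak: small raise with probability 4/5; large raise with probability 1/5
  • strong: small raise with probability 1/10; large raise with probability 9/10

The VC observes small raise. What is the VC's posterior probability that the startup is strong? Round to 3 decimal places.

0.059

P(small raise) = (2/3)·(4/5) + (1/3)·(1/10) = 17/30
P(strong | small raise) = ((1/3)·(1/10)) / (17/30) = (1/30) / (17/30) = 1/17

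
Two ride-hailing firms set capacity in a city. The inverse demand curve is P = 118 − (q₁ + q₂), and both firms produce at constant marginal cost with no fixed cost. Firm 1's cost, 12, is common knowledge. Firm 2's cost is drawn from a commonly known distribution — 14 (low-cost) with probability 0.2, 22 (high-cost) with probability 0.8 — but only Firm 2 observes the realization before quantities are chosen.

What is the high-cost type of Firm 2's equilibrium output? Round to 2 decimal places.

Firm 2 with cost c maximizes (118 − (q₁+q₂) − c)·q₂, giving q₂(c) = (118 − c − q₁)/2.
E[c₂] = 0.2·14 + 0.8·22 = 20.4
Firm 1's FOC against E[q₂] yields q₁ = (118 − 2·12 + E[c₂])/3 = (118 − 24 + 20.4)/3 = 38.1333.
q₂(high-cost) = (118 − 22 − 38.1333)/2 = 28.9333.

28.93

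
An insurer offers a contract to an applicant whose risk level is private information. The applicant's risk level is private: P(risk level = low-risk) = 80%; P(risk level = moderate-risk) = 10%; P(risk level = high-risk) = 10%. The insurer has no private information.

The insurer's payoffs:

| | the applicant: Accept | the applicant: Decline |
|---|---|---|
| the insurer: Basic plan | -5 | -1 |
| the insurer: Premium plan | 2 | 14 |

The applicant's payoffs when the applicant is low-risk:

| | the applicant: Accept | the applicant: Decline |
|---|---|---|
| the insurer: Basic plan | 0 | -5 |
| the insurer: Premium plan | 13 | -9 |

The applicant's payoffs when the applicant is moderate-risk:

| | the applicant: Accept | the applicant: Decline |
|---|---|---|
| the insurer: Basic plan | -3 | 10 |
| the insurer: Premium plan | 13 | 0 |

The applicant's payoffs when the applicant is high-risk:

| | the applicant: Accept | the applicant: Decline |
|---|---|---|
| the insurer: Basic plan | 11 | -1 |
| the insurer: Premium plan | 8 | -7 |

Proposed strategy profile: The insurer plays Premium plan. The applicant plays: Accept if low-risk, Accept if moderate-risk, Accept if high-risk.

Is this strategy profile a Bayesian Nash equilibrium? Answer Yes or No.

Yes

A profile is a BNE iff every type of every player is best-responding given beliefs about the other side.
The insurer plays Premium plan: E[Premium plan] = 0.8·(2) + 0.1·(2) + 0.1·(2) = 2; E[Basic plan] = -5. Best-responding. ✓
The applicant (risk level low-risk), facing Premium plan: Accept gives 13, Decline gives -9. Proposed Accept is best. ✓
The applicant (risk level moderate-risk), facing Premium plan: Accept gives 13, Decline gives 0. Proposed Accept is best. ✓
The applicant (risk level high-risk), facing Premium plan: Accept gives 8, Decline gives -7. Proposed Accept is best. ✓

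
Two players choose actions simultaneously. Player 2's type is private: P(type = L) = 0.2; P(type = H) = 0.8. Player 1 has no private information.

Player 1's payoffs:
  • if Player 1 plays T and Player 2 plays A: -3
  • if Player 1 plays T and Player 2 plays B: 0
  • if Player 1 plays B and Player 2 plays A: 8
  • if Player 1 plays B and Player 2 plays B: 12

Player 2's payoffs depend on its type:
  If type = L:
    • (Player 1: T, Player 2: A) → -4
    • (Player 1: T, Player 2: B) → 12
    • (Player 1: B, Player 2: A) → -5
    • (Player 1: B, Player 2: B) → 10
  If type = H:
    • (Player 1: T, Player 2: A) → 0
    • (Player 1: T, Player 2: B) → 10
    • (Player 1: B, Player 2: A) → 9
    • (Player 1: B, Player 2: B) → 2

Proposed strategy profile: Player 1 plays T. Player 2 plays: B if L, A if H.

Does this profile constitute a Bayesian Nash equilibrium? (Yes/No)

No

Player 1 plays T: E[T] = 0.2·(0) + 0.8·(-3) = -2.4; E[B] = 8.8. Not best-responding. ✗
Player 2 (type L), facing T: A gives -4, B gives 12. Proposed B is best. ✓
Player 2 (type H), facing T: A gives 0, B gives 10. Proposed A is not best — profitable deviation exists. ✗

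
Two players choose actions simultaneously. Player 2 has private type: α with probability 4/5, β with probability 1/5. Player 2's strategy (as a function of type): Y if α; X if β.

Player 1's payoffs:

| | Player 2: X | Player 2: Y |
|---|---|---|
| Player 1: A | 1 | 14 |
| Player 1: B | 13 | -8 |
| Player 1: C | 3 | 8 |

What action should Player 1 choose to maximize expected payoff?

E[A] = 4/5·(14) + 1/5·(1) = 57/5
E[B] = 4/5·(-8) + 1/5·(13) = -19/5
E[C] = 4/5·(8) + 1/5·(3) = 7
Best response: A (57/5 is the largest).

A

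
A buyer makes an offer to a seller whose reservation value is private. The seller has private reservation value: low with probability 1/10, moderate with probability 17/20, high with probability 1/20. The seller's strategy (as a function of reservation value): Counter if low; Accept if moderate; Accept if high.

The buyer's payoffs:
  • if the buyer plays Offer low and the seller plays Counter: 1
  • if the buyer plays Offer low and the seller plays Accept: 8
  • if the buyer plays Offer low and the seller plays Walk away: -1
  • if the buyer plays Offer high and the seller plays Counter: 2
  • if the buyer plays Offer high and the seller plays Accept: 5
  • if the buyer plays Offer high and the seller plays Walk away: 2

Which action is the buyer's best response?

Offer low

E[Offer low] = 1/10·(1) + 17/20·(8) + 1/20·(8) = 73/10
E[Offer high] = 1/10·(2) + 17/20·(5) + 1/20·(5) = 47/10
Best response: Offer low (73/10 is the largest).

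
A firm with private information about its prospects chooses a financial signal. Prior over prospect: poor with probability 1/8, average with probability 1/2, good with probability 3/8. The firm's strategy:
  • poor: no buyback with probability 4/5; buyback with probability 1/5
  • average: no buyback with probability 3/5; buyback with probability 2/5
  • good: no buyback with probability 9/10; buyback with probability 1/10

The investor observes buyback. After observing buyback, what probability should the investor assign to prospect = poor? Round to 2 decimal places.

0.10

P(buyback) = (1/8)·(1/5) + (1/2)·(2/5) + (3/8)·(1/10) = 21/80
P(poor | buyback) = ((1/8)·(1/5)) / (21/80) = (1/40) / (21/80) = 2/21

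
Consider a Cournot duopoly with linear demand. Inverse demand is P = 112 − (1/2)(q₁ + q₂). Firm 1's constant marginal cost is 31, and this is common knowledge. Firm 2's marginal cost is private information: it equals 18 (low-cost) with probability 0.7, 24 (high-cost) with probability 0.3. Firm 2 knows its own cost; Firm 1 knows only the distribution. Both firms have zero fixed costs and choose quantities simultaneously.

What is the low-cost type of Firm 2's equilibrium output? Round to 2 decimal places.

70.73

Type-c best response for Firm 2: q₂(c) = (112 − c) − q₁/2.
Firm 1 maximizes expected profit; its first-order condition is 112 − q₁ − (1/2)E[q₂] − 31 = 0.
Substituting E[q₂] and solving: E[c₂] = 19.8, so q₁ = (112 − 2·31 + 19.8)/(3/2) = 46.5333.
q₂(low-cost) = (112 − 18 − (1/2)·46.5333) = 70.7333.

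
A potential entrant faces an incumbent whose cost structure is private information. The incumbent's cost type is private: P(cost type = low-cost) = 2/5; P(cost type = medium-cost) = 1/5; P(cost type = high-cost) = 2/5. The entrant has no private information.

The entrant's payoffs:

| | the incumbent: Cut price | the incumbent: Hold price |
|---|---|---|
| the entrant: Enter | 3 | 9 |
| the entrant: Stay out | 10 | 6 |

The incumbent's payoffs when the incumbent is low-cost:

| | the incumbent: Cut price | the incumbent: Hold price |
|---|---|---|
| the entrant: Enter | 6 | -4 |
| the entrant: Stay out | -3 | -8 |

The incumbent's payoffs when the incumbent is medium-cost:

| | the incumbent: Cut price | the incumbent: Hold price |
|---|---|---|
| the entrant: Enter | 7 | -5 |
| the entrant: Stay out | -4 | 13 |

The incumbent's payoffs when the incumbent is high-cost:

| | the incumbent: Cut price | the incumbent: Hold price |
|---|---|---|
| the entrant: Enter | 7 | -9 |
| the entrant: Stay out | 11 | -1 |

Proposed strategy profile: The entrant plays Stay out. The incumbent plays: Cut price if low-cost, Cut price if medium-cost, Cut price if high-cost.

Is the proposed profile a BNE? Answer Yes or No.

The entrant plays Stay out: E[Stay out] = 2/5·(10) + 1/5·(10) + 2/5·(10) = 10; E[Enter] = 3. Best-responding. ✓
The incumbent (cost type low-cost), facing Stay out: Cut price gives -3, Hold price gives -8. Proposed Cut price is best. ✓
The incumbent (cost type medium-cost), facing Stay out: Cut price gives -4, Hold price gives 13. Proposed Cut price is not best — profitable deviation exists. ✗
The incumbent (cost type high-cost), facing Stay out: Cut price gives 11, Hold price gives -1. Proposed Cut price is best. ✓

No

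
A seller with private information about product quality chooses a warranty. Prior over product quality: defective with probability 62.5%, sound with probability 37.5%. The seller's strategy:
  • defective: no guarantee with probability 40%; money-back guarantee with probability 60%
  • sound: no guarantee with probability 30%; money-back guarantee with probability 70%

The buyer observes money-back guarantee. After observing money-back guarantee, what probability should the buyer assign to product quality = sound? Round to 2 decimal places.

0.41

P(money-back guarantee) = 0.625·0.6 + 0.375·0.7 = 0.6375
P(sound | money-back guarantee) = (0.375·0.7) / 0.6375 = 0.2625 / 0.6375 = 0.411765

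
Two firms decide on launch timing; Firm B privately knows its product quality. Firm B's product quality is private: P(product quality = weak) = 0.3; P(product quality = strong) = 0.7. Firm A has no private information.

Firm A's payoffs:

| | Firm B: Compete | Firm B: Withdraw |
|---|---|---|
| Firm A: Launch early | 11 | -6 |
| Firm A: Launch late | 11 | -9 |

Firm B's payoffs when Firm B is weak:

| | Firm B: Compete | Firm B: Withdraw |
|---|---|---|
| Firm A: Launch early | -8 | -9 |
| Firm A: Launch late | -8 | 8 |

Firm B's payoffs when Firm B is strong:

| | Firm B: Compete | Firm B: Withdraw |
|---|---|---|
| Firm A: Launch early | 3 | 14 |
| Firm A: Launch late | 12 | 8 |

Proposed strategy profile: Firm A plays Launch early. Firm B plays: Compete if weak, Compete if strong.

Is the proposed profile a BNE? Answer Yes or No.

No

Firm A plays Launch early: E[Launch early] = 0.3·(11) + 0.7·(11) = 11; E[Launch late] = 11. Best-responding. ✓
Firm B (product quality weak), facing Launch early: Compete gives -8, Withdraw gives -9. Proposed Compete is best. ✓
Firm B (product quality strong), facing Launch early: Compete gives 3, Withdraw gives 14. Proposed Compete is not best — profitable deviation exists. ✗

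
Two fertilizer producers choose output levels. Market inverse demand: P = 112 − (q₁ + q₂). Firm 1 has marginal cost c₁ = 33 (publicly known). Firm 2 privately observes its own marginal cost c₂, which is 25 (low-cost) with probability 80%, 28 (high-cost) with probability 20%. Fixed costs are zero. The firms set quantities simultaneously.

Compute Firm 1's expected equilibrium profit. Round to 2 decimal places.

569.62

Type-c best response for Firm 2: q₂(c) = (112 − c)/2 − q₁/2.
Firm 1 maximizes expected profit; its first-order condition is 112 − 2q₁ − E[q₂] − 33 = 0.
Substituting E[q₂] and solving: E[c₂] = 25.6, so q₁ = (112 − 2·33 + 25.6)/3 = 23.8667.
E[P] = 112 − (q₁ + E[q₂]) = 56.8667; Firm 1's expected profit = (E[P] − 33)·q₁ = (56.8667 − 33)·23.8667 = 569.618.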